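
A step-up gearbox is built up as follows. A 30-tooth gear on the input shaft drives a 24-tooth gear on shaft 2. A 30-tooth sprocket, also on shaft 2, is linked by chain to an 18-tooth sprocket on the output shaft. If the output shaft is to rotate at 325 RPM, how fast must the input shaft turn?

Overall ratio R = 0.8 × 0.6 = 0.48.
Required input speed = output speed × R = 325 × 0.48 = 156 RPM.

156 RPM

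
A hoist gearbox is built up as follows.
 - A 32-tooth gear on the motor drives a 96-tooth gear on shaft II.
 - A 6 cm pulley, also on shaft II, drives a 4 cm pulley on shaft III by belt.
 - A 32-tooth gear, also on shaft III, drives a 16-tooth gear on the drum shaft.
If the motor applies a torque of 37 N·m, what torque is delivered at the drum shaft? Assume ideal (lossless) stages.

gear mesh 96/32 = 3 → τ = 37·3 = 111 N·m
belt 4/6 = 0.66667 → τ = 111·0.66667 = 74 N·m
gear mesh 16/32 = 0.5 → τ = 74·0.5 = 37 N·m

37 N·m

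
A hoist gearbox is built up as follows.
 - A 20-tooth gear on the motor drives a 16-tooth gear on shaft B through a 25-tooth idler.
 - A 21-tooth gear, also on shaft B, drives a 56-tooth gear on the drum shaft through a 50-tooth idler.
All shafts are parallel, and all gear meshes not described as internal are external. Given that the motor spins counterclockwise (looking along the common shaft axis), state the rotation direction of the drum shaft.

the motor → shaft B: driver → idler → driven is 2 external meshes, 2 reversals → CCW.
shaft B → the drum shaft: driver → idler → driven is 2 external meshes, 2 reversals → CCW.
4 reversals in total — an even number — so the drum shaft turns the same way as the motor.

counterclockwise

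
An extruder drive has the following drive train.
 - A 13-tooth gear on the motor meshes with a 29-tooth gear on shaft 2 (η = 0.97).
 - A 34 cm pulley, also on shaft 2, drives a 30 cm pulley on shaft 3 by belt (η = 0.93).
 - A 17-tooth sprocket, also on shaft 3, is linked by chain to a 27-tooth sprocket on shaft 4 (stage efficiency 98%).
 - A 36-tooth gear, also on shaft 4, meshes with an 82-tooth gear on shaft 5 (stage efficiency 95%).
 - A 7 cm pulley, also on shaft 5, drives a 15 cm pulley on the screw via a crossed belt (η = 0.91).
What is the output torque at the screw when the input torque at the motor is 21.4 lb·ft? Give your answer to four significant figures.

Gear mesh: ratio = 29/13 = 2.2308; torque at shaft 2 = 21.4 × 2.2308 × 0.97 = 46.306 lb·ft.
Belt: ratio = 30/34 = 0.88235; torque at shaft 3 = 46.306 × 0.88235 × 0.93 = 37.998 lb·ft.
Chain: ratio = 27/17 = 1.5882; torque at shaft 4 = 37.998 × 1.5882 × 0.98 = 59.143 lb·ft.
Gear mesh: ratio = 82/36 = 2.2778; torque at shaft 5 = 59.143 × 2.2778 × 0.95 = 127.98 lb·ft.
Belt: ratio = 15/7 = 2.1429; torque at the screw = 127.98 × 2.1429 × 0.91 = 249.56 lb·ft.

249.6 lb·ft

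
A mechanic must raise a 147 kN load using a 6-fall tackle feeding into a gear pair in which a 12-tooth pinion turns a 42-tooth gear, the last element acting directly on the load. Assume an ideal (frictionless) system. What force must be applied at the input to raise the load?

Block-and-tackle MA = number of supporting rope parts = 6.
Gear pair MA = 42/12 = 3.5.
Combined ideal MA = 6 × 3.5 = 21.
Effort = load / MA = 147 / 21 = 7 kN.

7 kN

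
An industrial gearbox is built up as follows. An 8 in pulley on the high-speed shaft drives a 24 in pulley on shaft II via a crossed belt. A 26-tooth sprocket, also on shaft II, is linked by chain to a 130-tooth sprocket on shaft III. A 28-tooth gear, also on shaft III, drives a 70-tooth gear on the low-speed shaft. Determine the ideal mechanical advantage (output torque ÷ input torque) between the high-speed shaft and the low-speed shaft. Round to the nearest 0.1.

37.5

Each stage contributes driven/driver: belt 24/8 = 3, chain 130/26 = 5, gear mesh 70/28 = 2.5.
Overall: 3 × 5 × 2.5 = 37.5.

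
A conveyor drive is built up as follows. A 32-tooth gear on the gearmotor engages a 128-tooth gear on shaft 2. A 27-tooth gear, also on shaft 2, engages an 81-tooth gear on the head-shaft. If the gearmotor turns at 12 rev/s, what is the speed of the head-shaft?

the gearmotor → shaft 2 (gear mesh, 128/32): 12 ÷ 4 = 3 rev/s
shaft 2 → the head-shaft (gear mesh, 81/27): 3 ÷ 3 = 1 rev/s

1 rev/s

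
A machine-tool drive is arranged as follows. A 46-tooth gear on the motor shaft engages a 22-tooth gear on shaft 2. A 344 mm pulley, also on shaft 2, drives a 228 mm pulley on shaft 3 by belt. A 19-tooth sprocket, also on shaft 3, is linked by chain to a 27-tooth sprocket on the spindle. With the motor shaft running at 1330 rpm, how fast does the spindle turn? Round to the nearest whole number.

Gear mesh: ratio = 22/46 = 0.47826, so shaft 2 turns at 1330 / 0.47826 = 2780.9 rpm.
Belt: ratio = 228/344 = 0.66279, so shaft 3 turns at 2780.9 / 0.66279 = 4195.8 rpm.
Chain: ratio = 27/19 = 1.4211, so the spindle turns at 4195.8 / 1.4211 = 2952.6 rpm.

2953 rpm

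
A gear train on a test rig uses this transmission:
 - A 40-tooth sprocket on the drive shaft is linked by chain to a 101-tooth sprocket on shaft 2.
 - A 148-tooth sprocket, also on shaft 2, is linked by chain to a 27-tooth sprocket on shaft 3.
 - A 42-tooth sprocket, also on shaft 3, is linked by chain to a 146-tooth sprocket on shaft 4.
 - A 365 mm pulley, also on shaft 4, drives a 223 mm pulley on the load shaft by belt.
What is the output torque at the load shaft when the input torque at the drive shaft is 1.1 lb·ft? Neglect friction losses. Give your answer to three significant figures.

After the chain (101/40): 1.1 × 2.525 = 2.7775 lb·ft
After the chain (27/148): 2.7775 × 0.18243 = 0.50671 lb·ft
After the chain (146/42): 0.50671 × 3.4762 = 1.7614 lb·ft
After the belt (223/365): 1.7614 × 0.61096 = 1.0761 lb·ft

1.08 lb·ft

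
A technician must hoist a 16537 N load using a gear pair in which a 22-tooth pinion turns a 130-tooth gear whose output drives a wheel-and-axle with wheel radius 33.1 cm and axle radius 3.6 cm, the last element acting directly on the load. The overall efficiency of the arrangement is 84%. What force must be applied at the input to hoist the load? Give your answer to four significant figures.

Gear pair MA = 130/22 = 5.9091.
Wheel-and-axle MA = R/r = 33.1/3.6 = 9.1944.
Combined ideal MA = 5.9091 × 9.1944 = 54.331.
Actual MA = 54.331 × 0.84 = 45.638.
Effort = load / actual MA = 16537 / 45.638 = 362.35 N.

362.4 N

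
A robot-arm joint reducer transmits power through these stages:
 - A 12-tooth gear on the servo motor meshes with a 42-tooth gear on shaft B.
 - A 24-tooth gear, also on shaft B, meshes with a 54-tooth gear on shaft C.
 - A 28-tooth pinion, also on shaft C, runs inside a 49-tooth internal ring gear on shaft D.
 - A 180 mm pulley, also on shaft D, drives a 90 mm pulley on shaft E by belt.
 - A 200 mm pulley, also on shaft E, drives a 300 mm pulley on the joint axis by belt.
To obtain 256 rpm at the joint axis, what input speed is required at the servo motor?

2646 rpm

Overall ratio R = 3.5 × 2.25 × 1.75 × 0.5 × 1.5 = 10.336.
Required input speed = output speed × R = 256 × 10.336 = 2646 rpm.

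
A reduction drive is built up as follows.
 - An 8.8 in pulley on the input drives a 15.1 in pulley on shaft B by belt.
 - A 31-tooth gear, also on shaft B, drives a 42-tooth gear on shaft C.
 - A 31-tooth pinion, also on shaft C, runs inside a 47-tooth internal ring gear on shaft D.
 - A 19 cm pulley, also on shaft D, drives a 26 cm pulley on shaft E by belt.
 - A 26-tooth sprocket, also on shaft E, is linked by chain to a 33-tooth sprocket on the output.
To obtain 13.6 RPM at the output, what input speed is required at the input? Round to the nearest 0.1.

83.3 RPM

Overall ratio R = 1.7159 × 1.3548 × 1.5161 × 1.3684 × 1.2692 = 6.1218.
Required input speed = output speed × R = 13.6 × 6.1218 = 83.256 RPM.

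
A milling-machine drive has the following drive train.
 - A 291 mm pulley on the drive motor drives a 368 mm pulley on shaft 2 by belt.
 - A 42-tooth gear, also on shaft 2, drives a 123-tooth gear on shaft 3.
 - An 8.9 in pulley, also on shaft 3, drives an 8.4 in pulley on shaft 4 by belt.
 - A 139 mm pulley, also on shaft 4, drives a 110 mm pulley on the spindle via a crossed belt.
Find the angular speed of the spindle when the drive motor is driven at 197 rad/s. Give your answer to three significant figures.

71.2 rad/s

Belt: ratio = 368/291 = 1.2646, so shaft 2 turns at 197 / 1.2646 = 155.78 rad/s.
Gear mesh: ratio = 123/42 = 2.9286, so shaft 3 turns at 155.78 / 2.9286 = 53.193 rad/s.
Belt: ratio = 8.4/8.9 = 0.94382, so shaft 4 turns at 53.193 / 0.94382 = 56.359 rad/s.
Belt: ratio = 110/139 = 0.79137, so the spindle turns at 56.359 / 0.79137 = 71.218 rad/s.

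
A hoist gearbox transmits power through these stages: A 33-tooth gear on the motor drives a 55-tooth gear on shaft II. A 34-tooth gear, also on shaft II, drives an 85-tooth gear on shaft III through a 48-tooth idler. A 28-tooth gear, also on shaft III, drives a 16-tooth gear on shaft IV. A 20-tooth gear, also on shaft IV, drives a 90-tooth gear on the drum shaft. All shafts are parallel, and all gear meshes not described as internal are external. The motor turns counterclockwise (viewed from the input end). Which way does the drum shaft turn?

clockwise

the motor → shaft II: external mesh, 1 reversal → CW.
shaft II → shaft III: driver → idler → driven is 2 external meshes, 2 reversals → CW.
shaft III → shaft IV: external mesh, 1 reversal → CCW.
shaft IV → the drum shaft: external mesh, 1 reversal → CW.
5 reversals in total — an odd number — so the drum shaft turns opposite to the motor.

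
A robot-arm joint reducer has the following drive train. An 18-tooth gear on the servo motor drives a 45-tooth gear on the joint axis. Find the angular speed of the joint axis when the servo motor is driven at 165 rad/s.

66 rad/s

the servo motor → the joint axis (gear mesh, 45/18): 165 ÷ 2.5 = 66 rad/s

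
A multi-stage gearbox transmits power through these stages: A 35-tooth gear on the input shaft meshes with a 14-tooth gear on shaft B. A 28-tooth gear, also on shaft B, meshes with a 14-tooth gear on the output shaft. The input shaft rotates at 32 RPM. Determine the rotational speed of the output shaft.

160 RPM

gear mesh 14/35 = 0.4 → 32/0.4 = 80 RPM
gear mesh 14/28 = 0.5 → 80/0.5 = 160 RPM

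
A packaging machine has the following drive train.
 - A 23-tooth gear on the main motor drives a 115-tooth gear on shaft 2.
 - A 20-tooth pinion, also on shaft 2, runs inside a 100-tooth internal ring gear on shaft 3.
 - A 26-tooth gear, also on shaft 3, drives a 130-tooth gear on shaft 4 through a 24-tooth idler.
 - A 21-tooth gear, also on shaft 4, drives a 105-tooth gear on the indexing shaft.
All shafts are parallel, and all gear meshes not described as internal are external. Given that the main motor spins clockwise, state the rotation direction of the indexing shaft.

the main motor → shaft 2: external mesh, 1 reversal → CCW.
shaft 2 → shaft 3: internal mesh, same direction → CCW.
shaft 3 → shaft 4: driver → idler → driven is 2 external meshes, 2 reversals → CCW.
shaft 4 → the indexing shaft: external mesh, 1 reversal → CW.
4 reversals in total — an even number — so the indexing shaft turns the same way as the main motor.

clockwise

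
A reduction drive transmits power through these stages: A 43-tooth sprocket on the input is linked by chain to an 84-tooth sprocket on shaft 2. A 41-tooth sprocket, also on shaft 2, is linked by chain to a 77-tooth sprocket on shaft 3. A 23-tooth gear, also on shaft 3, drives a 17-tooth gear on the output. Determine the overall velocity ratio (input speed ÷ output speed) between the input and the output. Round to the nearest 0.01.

2.71

Each stage contributes driven/driver: chain 84/43 = 1.9535, chain 77/41 = 1.878, gear mesh 17/23 = 0.73913.
Overall: 1.9535 × 1.878 × 0.73913 = 2.7117.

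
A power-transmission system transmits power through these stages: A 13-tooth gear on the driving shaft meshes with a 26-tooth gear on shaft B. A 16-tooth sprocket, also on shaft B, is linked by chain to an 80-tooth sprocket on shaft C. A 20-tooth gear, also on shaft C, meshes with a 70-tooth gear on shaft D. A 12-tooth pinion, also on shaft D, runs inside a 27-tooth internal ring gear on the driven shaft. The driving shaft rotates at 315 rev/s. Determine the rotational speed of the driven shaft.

4 rev/s

gear mesh 26/13 = 2 → 315/2 = 157.5 rev/s
chain 80/16 = 5 → 157.5/5 = 31.5 rev/s
gear mesh 70/20 = 3.5 → 31.5/3.5 = 9 rev/s
internal gear 27/12 = 2.25 → 9/2.25 = 4 rev/s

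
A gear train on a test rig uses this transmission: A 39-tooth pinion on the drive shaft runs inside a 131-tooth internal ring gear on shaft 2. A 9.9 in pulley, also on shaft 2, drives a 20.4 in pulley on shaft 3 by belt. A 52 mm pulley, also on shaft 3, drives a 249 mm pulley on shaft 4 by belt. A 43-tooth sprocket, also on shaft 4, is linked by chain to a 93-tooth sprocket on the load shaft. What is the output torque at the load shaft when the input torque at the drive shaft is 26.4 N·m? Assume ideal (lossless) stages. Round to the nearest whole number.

1892 N·m

internal gear 131/39 = 3.359 → τ = 26.4·3.359 = 88.677 N·m
belt 20.4/9.9 = 2.0606 → τ = 88.677·2.0606 = 182.73 N·m
belt 249/52 = 4.7885 → τ = 182.73·4.7885 = 874.99 N·m
chain 93/43 = 2.1628 → τ = 874.99·2.1628 = 1892.4 N·m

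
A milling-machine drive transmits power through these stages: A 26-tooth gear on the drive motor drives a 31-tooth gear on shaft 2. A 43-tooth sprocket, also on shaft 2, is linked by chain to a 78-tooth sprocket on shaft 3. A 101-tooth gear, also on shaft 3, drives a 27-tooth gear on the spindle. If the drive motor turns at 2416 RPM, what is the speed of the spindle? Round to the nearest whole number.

Gear mesh: ratio = 31/26 = 1.1923, so shaft 2 turns at 2416 / 1.1923 = 2026.3 RPM.
Chain: ratio = 78/43 = 1.814, so shaft 3 turns at 2026.3 / 1.814 = 1117.1 RPM.
Gear mesh: ratio = 27/101 = 0.26733, so the spindle turns at 1117.1 / 0.26733 = 4178.7 RPM.

4179 RPM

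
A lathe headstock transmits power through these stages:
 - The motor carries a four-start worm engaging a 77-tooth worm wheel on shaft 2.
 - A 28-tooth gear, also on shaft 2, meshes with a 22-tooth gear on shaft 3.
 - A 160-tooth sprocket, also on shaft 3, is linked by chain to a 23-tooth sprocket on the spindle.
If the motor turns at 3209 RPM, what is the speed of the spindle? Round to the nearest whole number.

worm 77/4 = 19.25 → 3209/19.25 = 166.7 RPM
gear mesh 22/28 = 0.78571 → 166.7/0.78571 = 212.17 RPM
chain 23/160 = 0.14375 → 212.17/0.14375 = 1475.9 RPM

1476 RPM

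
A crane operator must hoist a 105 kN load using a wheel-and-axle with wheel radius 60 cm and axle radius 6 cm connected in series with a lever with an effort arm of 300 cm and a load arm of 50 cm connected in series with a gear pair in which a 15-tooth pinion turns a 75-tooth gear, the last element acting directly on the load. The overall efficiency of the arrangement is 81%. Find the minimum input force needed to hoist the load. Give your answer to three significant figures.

Wheel-and-axle MA = R/r = 60/6 = 10.
Lever MA = effort arm / load arm = 300/50 = 6.
Gear pair MA = 75/15 = 5.
Combined ideal MA = 10 × 6 × 5 = 300.
Actual MA = 300 × 0.81 = 243.
Effort = load / actual MA = 105 / 243 = 0.4321 kN.

0.432 kN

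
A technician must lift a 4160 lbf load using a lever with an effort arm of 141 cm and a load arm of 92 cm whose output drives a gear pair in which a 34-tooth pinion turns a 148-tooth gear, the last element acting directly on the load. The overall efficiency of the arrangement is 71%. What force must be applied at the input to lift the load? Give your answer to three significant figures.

Lever MA = effort arm / load arm = 141/92 = 1.5326.
Gear pair MA = 148/34 = 4.3529.
Combined ideal MA = 1.5326 × 4.3529 = 6.6714.
Actual MA = 6.6714 × 0.71 = 4.7367.
Effort = load / actual MA = 4160 / 4.7367 = 878.26 lbf.

878 lbf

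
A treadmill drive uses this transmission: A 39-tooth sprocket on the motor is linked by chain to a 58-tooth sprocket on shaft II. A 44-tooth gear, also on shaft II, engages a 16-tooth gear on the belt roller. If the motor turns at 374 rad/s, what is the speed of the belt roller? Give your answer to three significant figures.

692 rad/s

Chain: ratio = 58/39 = 1.4872, so shaft II turns at 374 / 1.4872 = 251.48 rad/s.
Gear mesh: ratio = 16/44 = 0.36364, so the belt roller turns at 251.48 / 0.36364 = 691.58 rad/s.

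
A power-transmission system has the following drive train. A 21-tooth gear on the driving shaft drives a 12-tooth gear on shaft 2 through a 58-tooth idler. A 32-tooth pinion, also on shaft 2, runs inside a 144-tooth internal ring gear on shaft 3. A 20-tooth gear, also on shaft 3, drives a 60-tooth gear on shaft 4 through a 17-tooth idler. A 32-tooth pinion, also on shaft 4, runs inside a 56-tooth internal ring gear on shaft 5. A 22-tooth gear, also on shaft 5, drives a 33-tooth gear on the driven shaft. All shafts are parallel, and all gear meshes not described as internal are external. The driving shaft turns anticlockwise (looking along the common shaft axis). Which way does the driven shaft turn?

the driving shaft → shaft 2: driver → idler → driven is 2 external meshes, 2 reversals → CCW.
shaft 2 → shaft 3: internal mesh, same direction → CCW.
shaft 3 → shaft 4: driver → idler → driven is 2 external meshes, 2 reversals → CCW.
shaft 4 → shaft 5: internal mesh, same direction → CCW.
shaft 5 → the driven shaft: external mesh, 1 reversal → CW.
5 reversals in total — an odd number — so the driven shaft turns opposite to the driving shaft.

clockwise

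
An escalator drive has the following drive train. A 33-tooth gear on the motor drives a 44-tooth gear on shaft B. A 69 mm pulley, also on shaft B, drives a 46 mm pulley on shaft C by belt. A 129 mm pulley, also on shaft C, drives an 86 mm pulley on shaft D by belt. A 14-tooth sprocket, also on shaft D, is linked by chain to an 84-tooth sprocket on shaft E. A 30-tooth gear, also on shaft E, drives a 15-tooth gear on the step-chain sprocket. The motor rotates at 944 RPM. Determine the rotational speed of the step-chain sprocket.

531 RPM

the motor → shaft B (gear mesh, 44/33): 944 ÷ 1.3333 = 708 RPM
shaft B → shaft C (belt, 46/69): 708 ÷ 0.66667 = 1062 RPM
shaft C → shaft D (belt, 86/129): 1062 ÷ 0.66667 = 1593 RPM
shaft D → shaft E (chain, 84/14): 1593 ÷ 6 = 265.5 RPM
shaft E → the step-chain sprocket (gear mesh, 15/30): 265.5 ÷ 0.5 = 531 RPM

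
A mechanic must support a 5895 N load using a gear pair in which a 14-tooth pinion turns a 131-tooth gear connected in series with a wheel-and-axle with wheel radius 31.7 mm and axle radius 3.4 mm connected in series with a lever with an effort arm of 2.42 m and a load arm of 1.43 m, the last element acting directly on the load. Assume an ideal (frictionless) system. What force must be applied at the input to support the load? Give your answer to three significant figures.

Gear pair MA = 131/14 = 9.3571.
Wheel-and-axle MA = R/r = 31.7/3.4 = 9.3235.
Lever MA = effort arm / load arm = 2.42/1.43 = 1.6923.
Combined ideal MA = 9.3571 × 9.3235 × 1.6923 = 147.64.
Effort = load / MA = 5895 / 147.64 = 39.928 N.

39.9 N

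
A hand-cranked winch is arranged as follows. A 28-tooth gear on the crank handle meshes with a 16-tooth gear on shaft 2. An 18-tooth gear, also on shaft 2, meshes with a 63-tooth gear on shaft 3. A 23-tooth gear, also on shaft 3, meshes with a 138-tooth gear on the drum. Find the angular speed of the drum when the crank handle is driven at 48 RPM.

gear mesh 16/28 = 0.57143 → 48/0.57143 = 84 RPM
gear mesh 63/18 = 3.5 → 84/3.5 = 24 RPM
gear mesh 138/23 = 6 → 24/6 = 4 RPM

4 RPM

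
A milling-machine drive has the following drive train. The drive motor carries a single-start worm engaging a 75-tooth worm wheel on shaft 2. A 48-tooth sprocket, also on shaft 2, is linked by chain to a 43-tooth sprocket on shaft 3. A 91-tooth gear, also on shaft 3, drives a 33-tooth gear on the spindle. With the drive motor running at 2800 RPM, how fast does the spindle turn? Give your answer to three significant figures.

115 RPM

Worm: ratio = 75/1 = 75, so shaft 2 turns at 2800 / 75 = 37.333 RPM.
Chain: ratio = 43/48 = 0.89583, so shaft 3 turns at 37.333 / 0.89583 = 41.674 RPM.
Gear mesh: ratio = 33/91 = 0.36264, so the spindle turns at 41.674 / 0.36264 = 114.92 RPM.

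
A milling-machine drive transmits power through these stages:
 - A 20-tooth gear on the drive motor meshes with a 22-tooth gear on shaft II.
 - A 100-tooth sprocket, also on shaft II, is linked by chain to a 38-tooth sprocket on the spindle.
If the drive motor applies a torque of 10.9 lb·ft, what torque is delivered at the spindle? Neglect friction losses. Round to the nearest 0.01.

After the gear mesh (22/20): 10.9 × 1.1 = 11.99 lb·ft
After the chain (38/100): 11.99 × 0.38 = 4.5562 lb·ft

4.56 lb·ft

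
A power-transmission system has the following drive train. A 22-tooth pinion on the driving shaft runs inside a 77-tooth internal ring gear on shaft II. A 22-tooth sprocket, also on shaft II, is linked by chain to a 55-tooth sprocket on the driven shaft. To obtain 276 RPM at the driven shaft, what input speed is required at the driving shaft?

2415 RPM

Overall ratio R = 3.5 × 2.5 = 8.75.
Required input speed = output speed × R = 276 × 8.75 = 2415 RPM.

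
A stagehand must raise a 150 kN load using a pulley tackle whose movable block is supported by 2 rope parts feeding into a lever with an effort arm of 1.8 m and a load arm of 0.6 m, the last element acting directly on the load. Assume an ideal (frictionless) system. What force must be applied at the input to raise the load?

25 kN

Block-and-tackle MA = number of supporting rope parts = 2.
Lever MA = effort arm / load arm = 1.8/0.6 = 3.
Combined ideal MA = 2 × 3 = 6.
Effort = load / MA = 150 / 6 = 25 kN.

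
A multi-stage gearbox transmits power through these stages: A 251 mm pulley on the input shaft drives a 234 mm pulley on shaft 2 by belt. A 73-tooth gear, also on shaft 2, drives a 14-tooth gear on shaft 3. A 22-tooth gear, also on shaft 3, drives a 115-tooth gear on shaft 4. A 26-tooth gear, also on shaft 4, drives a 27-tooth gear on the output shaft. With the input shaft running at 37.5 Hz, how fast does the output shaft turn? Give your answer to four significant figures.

38.64 Hz

belt 234/251 = 0.93227 → 37.5/0.93227 = 40.224 Hz
gear mesh 14/73 = 0.19178 → 40.224/0.19178 = 209.74 Hz
gear mesh 115/22 = 5.2273 → 209.74/5.2273 = 40.124 Hz
gear mesh 27/26 = 1.0385 → 40.124/1.0385 = 38.638 Hz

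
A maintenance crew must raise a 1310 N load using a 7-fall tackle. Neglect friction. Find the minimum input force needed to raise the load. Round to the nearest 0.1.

Block-and-tackle MA = number of supporting rope parts = 7.
Effort = load / MA = 1310 / 7 = 187.14 N.

187.1 N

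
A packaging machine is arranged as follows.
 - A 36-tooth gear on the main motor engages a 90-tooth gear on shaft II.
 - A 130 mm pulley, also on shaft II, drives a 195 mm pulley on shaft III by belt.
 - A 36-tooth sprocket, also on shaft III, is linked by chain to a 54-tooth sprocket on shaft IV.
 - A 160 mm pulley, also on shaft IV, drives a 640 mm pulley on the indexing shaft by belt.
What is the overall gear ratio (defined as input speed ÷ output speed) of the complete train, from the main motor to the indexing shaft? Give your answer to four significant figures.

22.50

Each stage contributes driven/driver: gear mesh 90/36 = 2.5, belt 195/130 = 1.5, chain 54/36 = 1.5, belt 640/160 = 4.
Overall: 2.5 × 1.5 × 1.5 × 4 = 22.5.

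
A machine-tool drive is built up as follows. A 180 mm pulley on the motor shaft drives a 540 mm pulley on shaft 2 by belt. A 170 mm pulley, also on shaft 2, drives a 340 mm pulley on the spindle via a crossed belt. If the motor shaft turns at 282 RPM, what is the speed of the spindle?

47 RPM

belt 540/180 = 3 → 282/3 = 94 RPM
belt 340/170 = 2 → 94/2 = 47 RPM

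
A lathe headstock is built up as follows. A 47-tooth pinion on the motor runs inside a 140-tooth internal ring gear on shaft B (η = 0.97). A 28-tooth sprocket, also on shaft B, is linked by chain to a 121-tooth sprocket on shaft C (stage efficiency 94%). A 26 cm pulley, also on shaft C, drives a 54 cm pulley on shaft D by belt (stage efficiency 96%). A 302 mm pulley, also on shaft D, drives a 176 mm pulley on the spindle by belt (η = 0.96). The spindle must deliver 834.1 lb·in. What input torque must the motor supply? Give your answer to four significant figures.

63.71 lb·in

Overall ratio R = 2.9787 × 4.3214 × 2.0769 × 0.58278 = 15.581; overall efficiency η = 0.97 × 0.94 × 0.96 × 0.96 = 0.8403.
Input torque = output torque / (R × η) = 834.1 / (15.581 × 0.8403) = 63.708 lb·in.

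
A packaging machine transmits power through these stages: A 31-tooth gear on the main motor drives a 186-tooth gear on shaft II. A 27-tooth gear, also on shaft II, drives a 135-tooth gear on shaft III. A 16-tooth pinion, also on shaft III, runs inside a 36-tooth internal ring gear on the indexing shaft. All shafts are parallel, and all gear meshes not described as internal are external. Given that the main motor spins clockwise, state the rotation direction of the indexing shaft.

the main motor → shaft II: external mesh, 1 reversal → CCW.
shaft II → shaft III: external mesh, 1 reversal → CW.
shaft III → the indexing shaft: internal mesh, same direction → CW.
2 reversals in total — an even number — so the indexing shaft turns the same way as the main motor.

clockwise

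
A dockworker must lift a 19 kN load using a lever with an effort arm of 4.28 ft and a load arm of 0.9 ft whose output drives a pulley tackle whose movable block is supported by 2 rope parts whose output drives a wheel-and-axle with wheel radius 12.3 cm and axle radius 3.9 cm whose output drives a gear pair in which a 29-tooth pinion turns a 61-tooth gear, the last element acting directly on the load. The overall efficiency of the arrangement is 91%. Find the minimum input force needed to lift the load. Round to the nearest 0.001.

Lever MA = effort arm / load arm = 4.28/0.9 = 4.7556.
Block-and-tackle MA = number of supporting rope parts = 2.
Wheel-and-axle MA = R/r = 12.3/3.9 = 3.1538.
Gear pair MA = 61/29 = 2.1034.
Combined ideal MA = 4.7556 × 2 × 3.1538 × 2.1034 = 63.096.
Actual MA = 63.096 × 0.91 = 57.418.
Effort = load / actual MA = 19 / 57.418 = 0.33091 kN.

0.331 kN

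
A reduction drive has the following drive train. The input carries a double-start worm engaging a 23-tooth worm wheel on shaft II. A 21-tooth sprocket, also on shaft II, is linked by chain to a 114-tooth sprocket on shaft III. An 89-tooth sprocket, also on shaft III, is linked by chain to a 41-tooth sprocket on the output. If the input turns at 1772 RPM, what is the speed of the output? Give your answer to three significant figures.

61.6 RPM

worm 23/2 = 11.5 → 1772/11.5 = 154.09 RPM
chain 114/21 = 5.4286 → 154.09/5.4286 = 28.384 RPM
chain 41/89 = 0.46067 → 28.384/0.46067 = 61.615 RPM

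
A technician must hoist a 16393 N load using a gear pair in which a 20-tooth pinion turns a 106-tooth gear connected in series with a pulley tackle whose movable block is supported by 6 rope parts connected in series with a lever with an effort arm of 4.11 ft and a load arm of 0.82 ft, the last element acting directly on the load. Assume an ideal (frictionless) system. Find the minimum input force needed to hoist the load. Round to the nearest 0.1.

Gear pair MA = 106/20 = 5.3.
Block-and-tackle MA = number of supporting rope parts = 6.
Lever MA = effort arm / load arm = 4.11/0.82 = 5.0122.
Combined ideal MA = 5.3 × 6 × 5.0122 = 159.39.
Effort = load / MA = 16393 / 159.39 = 102.85 N.

102.8 N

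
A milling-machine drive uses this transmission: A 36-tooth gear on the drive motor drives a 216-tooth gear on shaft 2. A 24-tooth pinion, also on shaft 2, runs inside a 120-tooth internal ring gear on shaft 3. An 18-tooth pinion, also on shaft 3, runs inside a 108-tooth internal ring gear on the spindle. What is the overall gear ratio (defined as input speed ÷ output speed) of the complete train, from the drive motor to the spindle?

180

Each stage contributes driven/driver: gear mesh 216/36 = 6, internal gear 120/24 = 5, internal gear 108/18 = 6.
Overall: 6 × 5 × 6 = 180.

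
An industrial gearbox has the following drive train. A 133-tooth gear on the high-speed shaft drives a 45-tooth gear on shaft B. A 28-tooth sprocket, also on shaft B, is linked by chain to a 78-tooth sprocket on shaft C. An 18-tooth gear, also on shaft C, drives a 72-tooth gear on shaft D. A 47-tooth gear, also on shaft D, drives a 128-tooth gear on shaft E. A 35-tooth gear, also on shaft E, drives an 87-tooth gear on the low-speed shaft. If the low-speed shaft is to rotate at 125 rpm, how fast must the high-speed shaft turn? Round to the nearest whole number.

3190 rpm

Overall ratio R = 0.33835 × 2.7857 × 4 × 2.7234 × 2.4857 = 25.522.
Required input speed = output speed × R = 125 × 25.522 = 3190.3 rpm.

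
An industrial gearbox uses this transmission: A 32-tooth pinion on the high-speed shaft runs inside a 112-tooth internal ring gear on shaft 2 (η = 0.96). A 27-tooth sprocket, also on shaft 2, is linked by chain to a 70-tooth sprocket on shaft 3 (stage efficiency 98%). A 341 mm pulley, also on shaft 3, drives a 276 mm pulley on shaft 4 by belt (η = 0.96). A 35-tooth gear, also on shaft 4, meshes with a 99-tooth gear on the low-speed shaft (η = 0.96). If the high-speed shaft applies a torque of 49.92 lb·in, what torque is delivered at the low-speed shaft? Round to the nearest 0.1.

internal gear 112/32 = 3.5 → τ = 49.92·3.5·0.96 = 167.73 lb·in
chain 70/27 = 2.5926 → τ = 167.73·2.5926·0.98 = 426.16 lb·in
belt 276/341 = 0.80938 → τ = 426.16·0.80938·0.96 = 331.13 lb·in
gear mesh 99/35 = 2.8286 → τ = 331.13·2.8286·0.96 = 899.16 lb·in

899.2 lb·in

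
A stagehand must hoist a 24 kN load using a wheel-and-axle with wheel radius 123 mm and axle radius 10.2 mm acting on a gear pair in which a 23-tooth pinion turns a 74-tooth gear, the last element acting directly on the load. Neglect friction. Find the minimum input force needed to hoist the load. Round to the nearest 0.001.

0.619 kN

Wheel-and-axle MA = R/r = 123/10.2 = 12.059.
Gear pair MA = 74/23 = 3.2174.
Combined ideal MA = 12.059 × 3.2174 = 38.798.
Effort = load / MA = 24 / 38.798 = 0.61859 kN.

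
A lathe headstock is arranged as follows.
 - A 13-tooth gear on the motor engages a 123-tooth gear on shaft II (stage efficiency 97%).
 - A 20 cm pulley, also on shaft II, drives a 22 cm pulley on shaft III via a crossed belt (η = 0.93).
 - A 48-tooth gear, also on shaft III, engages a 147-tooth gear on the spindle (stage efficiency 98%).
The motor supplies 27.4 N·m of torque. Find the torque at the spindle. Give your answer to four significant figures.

After the gear mesh (123/13): 27.4 × 9.4615 × 0.97 = 251.47 N·m
After the belt (22/20): 251.47 × 1.1 × 0.93 = 257.25 N·m
After the gear mesh (147/48): 257.25 × 3.0625 × 0.98 = 772.08 N·m

772.1 N·m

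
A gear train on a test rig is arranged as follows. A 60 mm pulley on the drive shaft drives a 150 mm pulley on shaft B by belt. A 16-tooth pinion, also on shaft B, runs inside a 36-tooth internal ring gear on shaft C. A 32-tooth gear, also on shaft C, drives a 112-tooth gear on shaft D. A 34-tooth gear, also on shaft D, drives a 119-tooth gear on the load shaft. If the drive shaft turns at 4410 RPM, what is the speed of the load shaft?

belt 150/60 = 2.5 → 4410/2.5 = 1764 RPM
internal gear 36/16 = 2.25 → 1764/2.25 = 784 RPM
gear mesh 112/32 = 3.5 → 784/3.5 = 224 RPM
gear mesh 119/34 = 3.5 → 224/3.5 = 64 RPM

64 RPM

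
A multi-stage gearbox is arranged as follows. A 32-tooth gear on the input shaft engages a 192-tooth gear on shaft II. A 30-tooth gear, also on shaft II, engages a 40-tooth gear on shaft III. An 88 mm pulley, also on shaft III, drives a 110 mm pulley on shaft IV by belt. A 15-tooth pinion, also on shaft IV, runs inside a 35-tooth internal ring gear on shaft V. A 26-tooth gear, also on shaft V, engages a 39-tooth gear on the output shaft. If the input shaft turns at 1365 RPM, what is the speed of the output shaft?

39 RPM

Gear mesh: ratio = 192/32 = 6, so shaft II turns at 1365 / 6 = 227.5 RPM.
Gear mesh: ratio = 40/30 = 1.3333, so shaft III turns at 227.5 / 1.3333 = 170.62 RPM.
Belt: ratio = 110/88 = 1.25, so shaft IV turns at 170.62 / 1.25 = 136.5 RPM.
Internal gear: ratio = 35/15 = 2.3333, so shaft V turns at 136.5 / 2.3333 = 58.5 RPM.
Gear mesh: ratio = 39/26 = 1.5, so the output shaft turns at 58.5 / 1.5 = 39 RPM.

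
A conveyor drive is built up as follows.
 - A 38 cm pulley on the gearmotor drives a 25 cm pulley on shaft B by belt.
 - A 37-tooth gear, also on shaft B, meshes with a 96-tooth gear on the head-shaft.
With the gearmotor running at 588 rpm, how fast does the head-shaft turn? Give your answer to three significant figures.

the gearmotor → shaft B (belt, 25/38): 588 ÷ 0.65789 = 893.76 rpm
shaft B → the head-shaft (gear mesh, 96/37): 893.76 ÷ 2.5946 = 344.47 rpm

344 rpm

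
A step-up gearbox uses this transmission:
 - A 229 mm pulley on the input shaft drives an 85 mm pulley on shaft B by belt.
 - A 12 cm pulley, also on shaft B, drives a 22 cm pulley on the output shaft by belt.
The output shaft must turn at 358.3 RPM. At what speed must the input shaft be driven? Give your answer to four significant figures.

243.8 RPM

Overall ratio R = 0.37118 × 1.8333 = 0.68049.
Required input speed = output speed × R = 358.3 × 0.68049 = 243.82 RPM.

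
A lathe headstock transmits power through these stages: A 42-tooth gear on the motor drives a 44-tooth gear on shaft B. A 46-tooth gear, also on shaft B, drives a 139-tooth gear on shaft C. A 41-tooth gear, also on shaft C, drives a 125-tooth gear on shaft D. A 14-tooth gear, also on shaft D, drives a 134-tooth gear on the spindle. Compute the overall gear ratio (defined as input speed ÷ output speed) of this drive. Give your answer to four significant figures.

Each stage contributes driven/driver: gear mesh 44/42 = 1.0476, gear mesh 139/46 = 3.0217, gear mesh 125/41 = 3.0488, gear mesh 134/14 = 9.5714.
Overall: 1.0476 × 3.0217 × 3.0488 × 9.5714 = 92.377.

92.38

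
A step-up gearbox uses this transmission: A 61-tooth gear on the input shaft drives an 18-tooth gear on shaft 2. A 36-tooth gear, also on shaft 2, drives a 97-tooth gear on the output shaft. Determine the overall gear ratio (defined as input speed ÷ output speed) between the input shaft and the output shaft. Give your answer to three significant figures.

Each stage contributes driven/driver: gear mesh 18/61 = 0.29508, gear mesh 97/36 = 2.6944.
Overall: 0.29508 × 2.6944 = 0.79508.

0.795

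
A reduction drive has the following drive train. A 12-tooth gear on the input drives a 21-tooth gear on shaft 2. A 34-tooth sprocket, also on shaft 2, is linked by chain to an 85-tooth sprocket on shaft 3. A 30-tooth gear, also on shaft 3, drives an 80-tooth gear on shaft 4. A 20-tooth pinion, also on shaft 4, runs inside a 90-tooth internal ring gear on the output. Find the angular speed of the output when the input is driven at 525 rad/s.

gear mesh 21/12 = 1.75 → 525/1.75 = 300 rad/s
chain 85/34 = 2.5 → 300/2.5 = 120 rad/s
gear mesh 80/30 = 2.6667 → 120/2.6667 = 45 rad/s
internal gear 90/20 = 4.5 → 45/4.5 = 10 rad/s

10 rad/s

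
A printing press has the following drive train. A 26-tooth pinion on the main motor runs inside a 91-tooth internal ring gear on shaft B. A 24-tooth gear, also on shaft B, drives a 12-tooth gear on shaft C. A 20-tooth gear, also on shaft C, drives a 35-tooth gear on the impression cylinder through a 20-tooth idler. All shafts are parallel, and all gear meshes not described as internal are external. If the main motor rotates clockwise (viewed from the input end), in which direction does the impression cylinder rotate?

counterclockwise

the main motor → shaft B: internal mesh, same direction → CW.
shaft B → shaft C: external mesh, 1 reversal → CCW.
shaft C → the impression cylinder: driver → idler → driven is 2 external meshes, 2 reversals → CCW.
3 reversals in total — an odd number — so the impression cylinder turns opposite to the main motor.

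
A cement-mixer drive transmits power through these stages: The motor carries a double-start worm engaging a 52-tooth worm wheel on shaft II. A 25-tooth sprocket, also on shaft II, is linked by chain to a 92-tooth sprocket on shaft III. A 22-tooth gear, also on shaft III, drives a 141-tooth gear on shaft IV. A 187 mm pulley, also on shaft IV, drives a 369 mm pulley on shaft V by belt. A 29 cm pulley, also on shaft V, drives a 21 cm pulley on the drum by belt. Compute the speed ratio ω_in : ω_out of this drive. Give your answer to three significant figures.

Each stage contributes driven/driver: worm 52/2 = 26, chain 92/25 = 3.68, gear mesh 141/22 = 6.4091, belt 369/187 = 1.9733, belt 21/29 = 0.72414.
Overall: 26 × 3.68 × 6.4091 × 1.9733 × 0.72414 = 876.24.

876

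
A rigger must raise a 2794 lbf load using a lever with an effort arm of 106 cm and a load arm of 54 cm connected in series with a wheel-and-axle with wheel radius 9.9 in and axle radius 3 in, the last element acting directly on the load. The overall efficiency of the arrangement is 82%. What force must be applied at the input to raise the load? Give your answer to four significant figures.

526.0 lbf

Lever MA = effort arm / load arm = 106/54 = 1.963.
Wheel-and-axle MA = R/r = 9.9/3 = 3.3.
Combined ideal MA = 1.963 × 3.3 = 6.4778.
Actual MA = 6.4778 × 0.82 = 5.3118.
Effort = load / actual MA = 2794 / 5.3118 = 526 lbf.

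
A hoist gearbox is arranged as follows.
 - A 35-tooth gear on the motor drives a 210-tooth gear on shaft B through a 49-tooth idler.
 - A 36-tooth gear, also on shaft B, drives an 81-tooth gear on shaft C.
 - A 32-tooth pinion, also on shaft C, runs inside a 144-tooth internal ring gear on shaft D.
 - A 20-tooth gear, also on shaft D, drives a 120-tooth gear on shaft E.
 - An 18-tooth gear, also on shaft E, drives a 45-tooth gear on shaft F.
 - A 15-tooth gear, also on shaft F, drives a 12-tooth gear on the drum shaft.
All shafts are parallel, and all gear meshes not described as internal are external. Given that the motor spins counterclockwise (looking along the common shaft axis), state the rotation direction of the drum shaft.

the motor → shaft B: driver → idler → driven is 2 external meshes, 2 reversals → CCW.
shaft B → shaft C: external mesh, 1 reversal → CW.
shaft C → shaft D: internal mesh, same direction → CW.
shaft D → shaft E: external mesh, 1 reversal → CCW.
shaft E → shaft F: external mesh, 1 reversal → CW.
shaft F → the drum shaft: external mesh, 1 reversal → CCW.
6 reversals in total — an even number — so the drum shaft turns the same way as the motor.

counterclockwise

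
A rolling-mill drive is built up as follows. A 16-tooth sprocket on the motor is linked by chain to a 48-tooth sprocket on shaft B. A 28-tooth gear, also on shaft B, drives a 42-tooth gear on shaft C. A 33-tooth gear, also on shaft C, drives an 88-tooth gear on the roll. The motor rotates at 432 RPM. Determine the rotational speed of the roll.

36 RPM

chain 48/16 = 3 → 432/3 = 144 RPM
gear mesh 42/28 = 1.5 → 144/1.5 = 96 RPM
gear mesh 88/33 = 2.6667 → 96/2.6667 = 36 RPM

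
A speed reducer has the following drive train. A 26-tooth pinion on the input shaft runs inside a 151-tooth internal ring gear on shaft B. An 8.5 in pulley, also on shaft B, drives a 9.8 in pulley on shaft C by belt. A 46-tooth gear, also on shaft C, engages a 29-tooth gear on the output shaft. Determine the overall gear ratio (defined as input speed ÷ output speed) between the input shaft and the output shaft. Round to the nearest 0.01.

4.22

Each stage contributes driven/driver: internal gear 151/26 = 5.8077, belt 9.8/8.5 = 1.1529, gear mesh 29/46 = 0.63043.
Overall: 5.8077 × 1.1529 × 0.63043 = 4.2213.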